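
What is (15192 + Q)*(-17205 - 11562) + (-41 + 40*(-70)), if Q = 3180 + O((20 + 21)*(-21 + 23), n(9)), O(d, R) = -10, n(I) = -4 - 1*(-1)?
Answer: -528222495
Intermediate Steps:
n(I) = -3 (n(I) = -4 + 1 = -3)
Q = 3170 (Q = 3180 - 10 = 3170)
(15192 + Q)*(-17205 - 11562) + (-41 + 40*(-70)) = (15192 + 3170)*(-17205 - 11562) + (-41 + 40*(-70)) = 18362*(-28767) + (-41 - 2800) = -528219654 - 2841 = -528222495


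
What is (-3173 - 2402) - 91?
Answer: -5666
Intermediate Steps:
(-3173 - 2402) - 91 = -5575 - 91 = -5666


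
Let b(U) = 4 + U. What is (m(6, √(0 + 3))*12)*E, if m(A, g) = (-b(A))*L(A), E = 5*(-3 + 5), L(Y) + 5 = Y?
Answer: -1200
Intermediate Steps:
L(Y) = -5 + Y
E = 10 (E = 5*2 = 10)
m(A, g) = (-5 + A)*(-4 - A) (m(A, g) = (-(4 + A))*(-5 + A) = (-4 - A)*(-5 + A) = (-5 + A)*(-4 - A))
(m(6, √(0 + 3))*12)*E = ((20 + 6 - 1*6²)*12)*10 = ((20 + 6 - 1*36)*12)*10 = ((20 + 6 - 36)*12)*10 = -10*12*10 = -120*10 = -1200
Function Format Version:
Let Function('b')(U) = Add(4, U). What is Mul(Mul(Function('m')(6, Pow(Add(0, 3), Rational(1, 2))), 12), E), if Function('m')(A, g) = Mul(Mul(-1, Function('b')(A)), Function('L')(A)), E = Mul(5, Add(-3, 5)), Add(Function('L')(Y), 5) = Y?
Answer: -1200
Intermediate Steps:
Function('L')(Y) = Add(-5, Y)
E = 10 (E = Mul(5, 2) = 10)
Function('m')(A, g) = Mul(Add(-5, A), Add(-4, Mul(-1, A))) (Function('m')(A, g) = Mul(Mul(-1, Add(4, A)), Add(-5, A)) = Mul(Add(-4, Mul(-1, A)), Add(-5, A)) = Mul(Add(-5, A), Add(-4, Mul(-1, A))))
Mul(Mul(Function('m')(6, Pow(Add(0, 3), Rational(1, 2))), 12), E) = Mul(Mul(Add(20, 6, Mul(-1, Pow(6, 2))), 12), 10) = Mul(Mul(Add(20, 6, Mul(-1, 36)), 12), 10) = Mul(Mul(Add(20, 6, -36), 12), 10) = Mul(Mul(-10, 12), 10) = Mul(-120, 10) = -1200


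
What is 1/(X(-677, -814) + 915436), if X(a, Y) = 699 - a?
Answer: 1/916812 ≈ 1.0907e-6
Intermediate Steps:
1/(X(-677, -814) + 915436) = 1/((699 - 1*(-677)) + 915436) = 1/((699 + 677) + 915436) = 1/(1376 + 915436) = 1/916812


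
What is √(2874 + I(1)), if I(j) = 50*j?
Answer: 2*√731 ≈ 54.074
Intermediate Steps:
√(2874 + I(1)) = √(2874 + 50*1) = √(2874 + 50) = √2924 = 2*√731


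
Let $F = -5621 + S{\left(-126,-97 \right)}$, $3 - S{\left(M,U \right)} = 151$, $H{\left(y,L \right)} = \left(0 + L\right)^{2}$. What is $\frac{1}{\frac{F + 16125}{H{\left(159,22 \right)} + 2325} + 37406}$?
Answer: $\frac{2809}{105083810} \approx 2.6731 \cdot 10^{-5}$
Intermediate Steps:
$H{\left(y,L \right)} = L^{2}$
$S{\left(M,U \right)} = -148$ ($S{\left(M,U \right)} = 3 - 151 = -148$)
$F = -5769$ ($F = -5621 - 148 = -5769$)
$\frac{1}{\frac{F + 16125}{H{\left(159,22 \right)} + 2325} + 37406} = \frac{1}{\frac{-5769 + 16125}{22^{2} + 2325} + 37406} = \frac{1}{\frac{10356}{484 + 2325} + 37406} = \frac{1}{\frac{10356}{2809} + 37406} = \frac{1}{\frac{105083810}{2809}} = \frac{2809}{105083810}$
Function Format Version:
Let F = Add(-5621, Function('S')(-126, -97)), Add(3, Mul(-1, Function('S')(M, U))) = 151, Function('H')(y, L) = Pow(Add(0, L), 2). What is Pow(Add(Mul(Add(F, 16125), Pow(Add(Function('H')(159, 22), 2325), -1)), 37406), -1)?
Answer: Rational(2809, 105083810) ≈ 2.6731e-5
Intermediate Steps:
Function('H')(y, L) = Pow(L, 2)
Function('S')(M, U) = -148 (Function('S')(M, U) = Add(3, Mul(-1, 151)) = Add(3, -151) = -148)
F = -5769 (F = Add(-5621, -148) = -5769)
Pow(Add(Mul(Add(F, 16125), Pow(Add(Function('H')(159, 22), 2325), -1)), 37406), -1) = Pow(Add(Mul(Add(-5769, 16125), Pow(Add(Pow(22, 2), 2325), -1)), 37406), -1) = Pow(Add(Mul(10356, Pow(Add(484, 2325), -1)), 37406), -1) = Pow(Add(Mul(10356, Pow(2809, -1)), 37406), -1) = Pow(Add(Mul(10356, Rational(1, 2809)), 37406), -1) = Pow(Add(Rational(10356, 2809), 37406), -1) = Pow(Rational(105083810, 2809), -1) = Rational(2809, 105083810)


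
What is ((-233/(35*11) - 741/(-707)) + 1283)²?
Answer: 2490676409182329/1512043225 ≈ 1.6472e+6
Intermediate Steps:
((-233/(35*11) - 741/(-707)) + 1283)² = ((-233/385 - 741*(-1/707)) + 1283)² = ((-233*1/385 + 741/707) + 1283)² = ((-233/385 + 741/707) + 1283)² = (17222/38885 + 1283)² = (49906677/38885)² = 2490676409182329/1512043225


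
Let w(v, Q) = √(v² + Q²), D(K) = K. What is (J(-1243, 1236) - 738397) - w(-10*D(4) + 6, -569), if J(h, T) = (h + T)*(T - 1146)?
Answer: -739027 - √324917 ≈ -7.3960e+5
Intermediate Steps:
J(h, T) = (-1146 + T)*(T + h) (J(h, T) = (T + h)*(-1146 + T) = (-1146 + T)*(T + h))
w(v, Q) = √(Q² + v²)
(J(-1243, 1236) - 738397) - w(-10*D(4) + 6, -569) = ((1236² - 1146*1236 - 1146*(-1243) + 1236*(-1243)) - 738397) - √((-569)² + (-10*4 + 6)²) = ((1527696 - 1416456 + 1424478 - 1536348) - 738397) - √(323761 + (-40 + 6)²) = (-630 - 738397) - √(323761 + (-34)²) = -739027 - √(323761 + 1156) = -739027 - √324917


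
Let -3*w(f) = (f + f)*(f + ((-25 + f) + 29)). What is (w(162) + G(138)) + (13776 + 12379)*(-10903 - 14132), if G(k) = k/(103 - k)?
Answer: -22918904853/35 ≈ -6.5483e+8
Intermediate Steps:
w(f) = -2*f*(4 + 2*f)/3 (w(f) = -(f + f)*(f + ((-25 + f) + 29))/3 = -2*f*(f + (4 + f))/3 = -2*f*(4 + 2*f)/3)
(w(162) + G(138)) + (13776 + 12379)*(-10903 - 14132) = (-4/3*162*(2 + 162) - 1*138/(-103 + 138)) + (13776 + 12379)*(-10903 - 14132) = (-4/3*162*164 - 1*138/35) + 26155*(-25035) = (-35424 - 1*138*1/35) - 654790425 = (-35424 - 138/35) - 654790425 = -1239978/35 - 654790425 = -22918904853/35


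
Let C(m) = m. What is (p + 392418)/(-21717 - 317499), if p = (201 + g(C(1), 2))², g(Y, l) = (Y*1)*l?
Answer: -433627/339216 ≈ -1.2783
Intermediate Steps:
g(Y, l) = Y*l
p = 41209 (p = (201 + 1*2)² = (201 + 2)² = 203² = 41209)
(p + 392418)/(-21717 - 317499) = (41209 + 392418)/(-21717 - 317499) = 433627/(-339216) = 433627*(-1/339216) = -433627/339216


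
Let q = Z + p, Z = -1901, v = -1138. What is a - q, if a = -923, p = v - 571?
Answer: 2687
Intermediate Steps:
p = -1709 (p = -1138 - 571 = -1709)
q = -3610 (q = -1901 - 1709 = -3610)
a - q = -923 - 1*(-3610) = -923 + 3610 = 2687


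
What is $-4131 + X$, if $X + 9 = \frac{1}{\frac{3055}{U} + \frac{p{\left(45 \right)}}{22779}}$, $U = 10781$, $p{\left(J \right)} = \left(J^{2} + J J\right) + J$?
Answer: $- \frac{52292211689}{12637560} \approx -4137.8$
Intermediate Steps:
$p{\left(J \right)} = J + 2 J^{2}$ ($p{\left(J \right)} = \left(J^{2} + J^{2}\right) + J = 2 J^{2} + J = J + 2 J^{2}$)
$X = - \frac{86451329}{12637560}$ ($X = -9 + \frac{1}{\frac{3055}{10781} + \frac{45 \left(1 + 2 \cdot 45\right)}{22779}} = -9 + \frac{1}{3055 \cdot \frac{1}{10781} + 45 \left(1 + 90\right) \frac{1}{22779}} = -9 + \frac{1}{\frac{3055}{10781} + 45 \cdot 91 \cdot \frac{1}{22779}} = -9 + \frac{1}{\frac{3055}{10781} + 4095 \cdot \frac{1}{22779}} = -9 + \frac{1}{\frac{3055}{10781} + \frac{455}{2531}} = -9 + \frac{1}{\frac{12637560}{27286711}} = -9 + \frac{27286711}{12637560} = - \frac{86451329}{12637560} \approx -6.8408$)
$-4131 + X = -4131 - \frac{86451329}{12637560} = - \frac{52292211689}{12637560}$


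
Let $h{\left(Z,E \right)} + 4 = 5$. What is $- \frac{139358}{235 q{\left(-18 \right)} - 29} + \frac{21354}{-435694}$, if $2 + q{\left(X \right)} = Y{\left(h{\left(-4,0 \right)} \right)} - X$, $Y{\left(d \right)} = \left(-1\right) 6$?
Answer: $- \frac{30383503543}{505622887} \approx -60.091$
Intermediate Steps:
$h{\left(Z,E \right)} = 1$ ($h{\left(Z,E \right)} = -4 + 5 = 1$)
$Y{\left(d \right)} = -6$
$q{\left(X \right)} = -8 - X$ ($q{\left(X \right)} = -2 - \left(6 + X\right) = -8 - X$)
$- \frac{139358}{235 q{\left(-18 \right)} - 29} + \frac{21354}{-435694} = - \frac{139358}{235 \left(-8 - -18\right) - 29} + \frac{21354}{-435694} = - \frac{139358}{235 \left(-8 + 18\right) + \left(-106 + 77\right)} + 21354 \left(- \frac{1}{435694}\right) = - \frac{139358}{235 \cdot 10 - 29} - \frac{10677}{217847} = - \frac{139358}{2350 - 29} - \frac{10677}{217847} = - \frac{139358}{2321} - \frac{10677}{217847} = - \frac{30383503543}{505622887}$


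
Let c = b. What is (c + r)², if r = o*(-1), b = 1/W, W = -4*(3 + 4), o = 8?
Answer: 50625/784 ≈ 64.573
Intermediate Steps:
W = -28 (W = -4*7 = -28)
b = -1/28 (b = 1/(-28) = -1/28 ≈ -0.035714)
c = -1/28 ≈ -0.035714
r = -8 (r = 8*(-1) = -8)
(c + r)² = (-1/28 - 8)² = (-225/28)² = 50625/784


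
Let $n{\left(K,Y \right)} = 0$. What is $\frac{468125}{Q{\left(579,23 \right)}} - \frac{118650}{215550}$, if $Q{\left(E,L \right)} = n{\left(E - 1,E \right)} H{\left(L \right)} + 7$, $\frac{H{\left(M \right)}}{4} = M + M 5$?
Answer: $\frac{96098584}{1437} \approx 66875.0$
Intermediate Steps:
$H{\left(M \right)} = 24 M$ ($H{\left(M \right)} = 4 \left(M + M 5\right) = 4 \left(M + 5 M\right) = 4 \cdot 6 M = 24 M$)
$Q{\left(E,L \right)} = 7$ ($Q{\left(E,L \right)} = 0 \cdot 24 L + 7 = 0 + 7 = 7$)
$\frac{468125}{Q{\left(579,23 \right)}} - \frac{118650}{215550} = \frac{468125}{7} - \frac{118650}{215550} = 468125 \cdot \frac{1}{7} - \frac{791}{1437} = 66875 - \frac{791}{1437} = \frac{96098584}{1437}$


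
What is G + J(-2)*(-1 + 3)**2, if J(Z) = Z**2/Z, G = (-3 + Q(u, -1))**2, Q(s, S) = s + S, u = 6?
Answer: -4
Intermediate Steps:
Q(s, S) = S + s
G = 4 (G = (-3 + (-1 + 6))**2 = (-3 + 5)**2 = 2**2 = 4)
J(Z) = Z
G + J(-2)*(-1 + 3)**2 = 4 - 2*(-1 + 3)**2 = 4 - 2*2**2 = 4 - 2*4 = 4 - 8 = -4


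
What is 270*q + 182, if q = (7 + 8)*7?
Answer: 28532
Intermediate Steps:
q = 105 (q = 15*7 = 105)
270*q + 182 = 270*105 + 182 = 28350 + 182 = 28532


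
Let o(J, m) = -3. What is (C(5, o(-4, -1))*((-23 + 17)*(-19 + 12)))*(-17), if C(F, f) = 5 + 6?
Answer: -7854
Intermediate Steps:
C(F, f) = 11
(C(5, o(-4, -1))*((-23 + 17)*(-19 + 12)))*(-17) = (11*((-23 + 17)*(-19 + 12)))*(-17) = (11*(-6*(-7)))*(-17) = (11*42)*(-17) = 462*(-17) = -7854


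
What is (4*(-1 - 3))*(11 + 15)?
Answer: -416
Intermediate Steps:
(4*(-1 - 3))*(11 + 15) = (4*(-4))*26 = -16*26 = -416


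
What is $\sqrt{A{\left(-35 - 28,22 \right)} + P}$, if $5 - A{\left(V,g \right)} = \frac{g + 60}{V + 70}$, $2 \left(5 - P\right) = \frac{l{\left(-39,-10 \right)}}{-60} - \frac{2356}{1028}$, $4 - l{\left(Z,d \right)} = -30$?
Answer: $\frac{i \sqrt{830247495}}{53970} \approx 0.53389 i$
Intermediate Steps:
$l{\left(Z,d \right)} = 34$ ($l{\left(Z,d \right)} = 4 - -30 = 4 + 30 = 34$)
$P = \frac{99139}{15420}$ ($P = 5 - \frac{\frac{34}{-60} - \frac{2356}{1028}}{2} = 5 - \frac{34 \left(- \frac{1}{60}\right) - \frac{589}{257}}{2} = 5 - \frac{- \frac{17}{30} - \frac{589}{257}}{2} = 5 - - \frac{22039}{15420} = 5 + \frac{22039}{15420} = \frac{99139}{15420} \approx 6.4292$)
$A{\left(V,g \right)} = 5 - \frac{60 + g}{70 + V}$ ($A{\left(V,g \right)} = 5 - \frac{g + 60}{V + 70} = 5 - \frac{60 + g}{70 + V}$)
$\sqrt{A{\left(-35 - 28,22 \right)} + P} = \sqrt{\frac{290 - 22 + 5 \left(-35 - 28\right)}{70 - 63} + \frac{99139}{15420}} = \sqrt{\frac{290 - 22 + 5 \left(-63\right)}{70 - 63} + \frac{99139}{15420}} = \sqrt{\frac{290 - 22 - 315}{7} + \frac{99139}{15420}} = \sqrt{\frac{1}{7} \left(-47\right) + \frac{99139}{15420}} = \sqrt{- \frac{47}{7} + \frac{99139}{15420}} = \sqrt{- \frac{30767}{107940}} = \frac{i \sqrt{830247495}}{53970}$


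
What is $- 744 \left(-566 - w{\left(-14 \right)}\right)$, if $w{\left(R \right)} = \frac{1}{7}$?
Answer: $\frac{2948472}{7} \approx 4.2121 \cdot 10^{5}$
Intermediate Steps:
$w{\left(R \right)} = \frac{1}{7}$
$- 744 \left(-566 - w{\left(-14 \right)}\right) = - 744 \left(-566 - \frac{1}{7}\right) = \left(-744\right) \left(- \frac{3963}{7}\right) = \frac{2948472}{7}$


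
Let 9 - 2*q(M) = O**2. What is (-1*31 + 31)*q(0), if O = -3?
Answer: 0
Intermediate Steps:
q(M) = 0 (q(M) = 9/2 - 1/2*(-3)**2 = 9/2 - 1/2*9 = 9/2 - 9/2 = 0)
(-1*31 + 31)*q(0) = (-1*31 + 31)*0 = (-31 + 31)*0 = 0*0 = 0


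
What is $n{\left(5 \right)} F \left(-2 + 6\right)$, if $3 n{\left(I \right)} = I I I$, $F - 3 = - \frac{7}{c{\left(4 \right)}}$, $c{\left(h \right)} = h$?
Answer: $\frac{625}{3} \approx 208.33$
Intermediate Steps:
$F = \frac{5}{4}$ ($F = 3 - \frac{7}{4} = \frac{5}{4} \approx 1.25$)
$n{\left(I \right)} = \frac{I^{3}}{3}$ ($n{\left(I \right)} = \frac{I I I}{3} = \frac{I^{2} I}{3} = \frac{I^{3}}{3}$)
$n{\left(5 \right)} F \left(-2 + 6\right) = \frac{5^{3}}{3} \frac{5 \left(-2 + 6\right)}{4} = \frac{1}{3} \cdot 125 \cdot \frac{5}{4} \cdot 4 = \frac{125}{3} \cdot 5 = \frac{625}{3}$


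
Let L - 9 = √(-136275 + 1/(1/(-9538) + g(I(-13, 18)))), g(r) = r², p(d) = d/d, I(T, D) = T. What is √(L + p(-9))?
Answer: √(25982893102410 + 1611921*I*√354081860378589777)/1611921 ≈ 13.771 + 13.403*I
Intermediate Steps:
p(d) = 1
L = 9 + I*√354081860378589777/1611921 (L = 9 + √(-136275 + 1/(1/(-9538) + (-13)²)) = 9 + √(-136275 + 1/(-1/9538 + 169)) = 9 + √(-136275 + 1/(1611921/9538)) = 9 + √(-136275 + 9538/1611921) = 9 + √(-219664524737/1611921) = 9 + I*√354081860378589777/1611921 ≈ 9.0 + 369.15*I)
√(L + p(-9)) = √((9 + I*√354081860378589777/1611921) + 1) = √(10 + I*√354081860378589777/1611921)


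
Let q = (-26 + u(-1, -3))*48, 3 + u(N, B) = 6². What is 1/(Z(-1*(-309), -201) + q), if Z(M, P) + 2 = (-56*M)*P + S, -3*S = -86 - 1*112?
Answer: 1/3478504 ≈ 2.8748e-7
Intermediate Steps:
S = 66 (S = -(-86 - 1*112)/3 = -(-86 - 112)/3 = -⅓*(-198) = 66)
u(N, B) = 33 (u(N, B) = -3 + 6² = -3 + 36 = 33)
Z(M, P) = 64 - 56*M*P (Z(M, P) = -2 + ((-56*M)*P + 66) = -2 + (-56*M*P + 66) = -2 + (66 - 56*M*P) = 64 - 56*M*P)
q = 336 (q = (-26 + 33)*48 = 7*48 = 336)
1/(Z(-1*(-309), -201) + q) = 1/((64 - 56*(-1*(-309))*(-201)) + 336) = 1/((64 - 56*309*(-201)) + 336) = 1/((64 + 3478104) + 336) = 1/(3478168 + 336) = 1/3478504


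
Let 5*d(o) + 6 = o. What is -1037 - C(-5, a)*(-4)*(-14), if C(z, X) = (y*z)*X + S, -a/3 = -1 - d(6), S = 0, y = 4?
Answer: 2323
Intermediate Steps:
d(o) = -6/5 + o/5
a = 3 (a = -3*(-1 - (-6/5 + (⅕)*6)) = -3*(-1 - (-6/5 + 6/5)) = -3*(-1 - 1*0) = -3*(-1 + 0) = -3*(-1) = 3)
C(z, X) = 4*X*z (C(z, X) = (4*z)*X + 0 = 4*X*z + 0 = 4*X*z)
-1037 - C(-5, a)*(-4)*(-14) = -1037 - (4*3*(-5))*(-4)*(-14) = -1037 - (-60*(-4))*(-14) = -1037 - 240*(-14) = -1037 - 1*(-3360) = -1037 + 3360 = 2323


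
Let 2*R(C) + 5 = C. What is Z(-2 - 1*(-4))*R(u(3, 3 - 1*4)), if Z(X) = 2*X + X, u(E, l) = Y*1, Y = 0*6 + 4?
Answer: -3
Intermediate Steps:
Y = 4 (Y = 0 + 4 = 4)
u(E, l) = 4 (u(E, l) = 4*1 = 4)
R(C) = -5/2 + C/2
Z(X) = 3*X
Z(-2 - 1*(-4))*R(u(3, 3 - 1*4)) = (3*(-2 - 1*(-4)))*(-5/2 + (½)*4) = (3*(-2 + 4))*(-5/2 + 2) = (3*2)*(-½) = 6*(-½) = -3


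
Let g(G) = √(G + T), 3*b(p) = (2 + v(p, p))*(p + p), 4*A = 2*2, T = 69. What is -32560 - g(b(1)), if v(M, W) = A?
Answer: -32560 - √71 ≈ -32568.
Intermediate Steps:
A = 1 (A = (2*2)/4 = (¼)*4 = 1)
v(M, W) = 1
b(p) = 2*p (b(p) = ((2 + 1)*(p + p))/3 = (3*(2*p))/3 = (6*p)/3 = 2*p)
g(G) = √(69 + G) (g(G) = √(G + 69) = √(69 + G))
-32560 - g(b(1)) = -32560 - √(69 + 2*1) = -32560 - √(69 + 2) = -32560 - √71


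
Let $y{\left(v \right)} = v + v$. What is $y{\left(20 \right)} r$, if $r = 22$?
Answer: $880$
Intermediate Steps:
$y{\left(v \right)} = 2 v$
$y{\left(20 \right)} r = 2 \cdot 20 \cdot 22 = 40 \cdot 22 = 880$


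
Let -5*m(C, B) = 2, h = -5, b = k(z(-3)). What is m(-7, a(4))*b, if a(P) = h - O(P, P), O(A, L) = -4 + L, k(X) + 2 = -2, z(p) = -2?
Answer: 8/5 ≈ 1.6000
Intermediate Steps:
k(X) = -4 (k(X) = -2 - 2 = -4)
b = -4
a(P) = -1 - P (a(P) = -5 - (-4 + P) = -5 + (4 - P) = -1 - P)
m(C, B) = -2/5 (m(C, B) = -1/5*2 = -2/5)
m(-7, a(4))*b = -2/5*(-4) = 8/5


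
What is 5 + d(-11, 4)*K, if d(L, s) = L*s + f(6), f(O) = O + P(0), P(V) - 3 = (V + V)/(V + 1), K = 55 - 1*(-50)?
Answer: -3670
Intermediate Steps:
K = 105 (K = 55 + 50 = 105)
P(V) = 3 + 2*V/(1 + V) (P(V) = 3 + (V + V)/(V + 1) = 3 + (2*V)/(1 + V) = 3 + 2*V/(1 + V))
f(O) = 3 + O (f(O) = O + (3 + 5*0)/(1 + 0) = O + (3 + 0)/1 = O + 1*3 = O + 3 = 3 + O)
d(L, s) = 9 + L*s (d(L, s) = L*s + (3 + 6) = L*s + 9 = 9 + L*s)
5 + d(-11, 4)*K = 5 + (9 - 11*4)*105 = 5 + (9 - 44)*105 = 5 - 35*105 = 5 - 3675 = -3670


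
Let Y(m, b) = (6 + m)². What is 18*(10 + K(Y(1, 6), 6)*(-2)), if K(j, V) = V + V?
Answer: -252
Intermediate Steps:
K(j, V) = 2*V
18*(10 + K(Y(1, 6), 6)*(-2)) = 18*(10 + (2*6)*(-2)) = 18*(10 + 12*(-2)) = 18*(10 - 24) = 18*(-14) = -252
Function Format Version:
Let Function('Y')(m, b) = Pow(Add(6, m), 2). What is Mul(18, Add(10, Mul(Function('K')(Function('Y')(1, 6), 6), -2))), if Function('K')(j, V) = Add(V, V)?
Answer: -252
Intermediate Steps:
Function('K')(j, V) = Mul(2, V)
Mul(18, Add(10, Mul(Function('K')(Function('Y')(1, 6), 6), -2))) = Mul(18, Add(10, Mul(Mul(2, 6), -2))) = Mul(18, Add(10, Mul(12, -2))) = Mul(18, Add(10, -24)) = Mul(18, -14) = -252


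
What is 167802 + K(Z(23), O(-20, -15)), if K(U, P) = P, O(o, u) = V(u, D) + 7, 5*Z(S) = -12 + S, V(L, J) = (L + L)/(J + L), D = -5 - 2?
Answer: 1845914/11 ≈ 1.6781e+5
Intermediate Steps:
D = -7
V(L, J) = 2*L/(J + L) (V(L, J) = (2*L)/(J + L) = 2*L/(J + L))
Z(S) = -12/5 + S/5 (Z(S) = (-12 + S)/5 = -12/5 + S/5)
O(o, u) = 7 + 2*u/(-7 + u) (O(o, u) = 2*u/(-7 + u) + 7 = 7 + 2*u/(-7 + u))
167802 + K(Z(23), O(-20, -15)) = 167802 + (-49 + 9*(-15))/(-7 - 15) = 167802 + (-49 - 135)/(-22) = 167802 - 1/22*(-184) = 167802 + 92/11 = 1845914/11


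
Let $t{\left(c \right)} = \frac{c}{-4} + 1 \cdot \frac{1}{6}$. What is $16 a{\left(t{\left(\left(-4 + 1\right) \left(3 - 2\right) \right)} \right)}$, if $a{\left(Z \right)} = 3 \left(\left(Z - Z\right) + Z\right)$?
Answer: $44$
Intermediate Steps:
$t{\left(c \right)} = \frac{1}{6} - \frac{c}{4}$ ($t{\left(c \right)} = c \left(- \frac{1}{4}\right) + 1 \cdot \frac{1}{6} = - \frac{c}{4} + \frac{1}{6} = \frac{1}{6} - \frac{c}{4}$)
$a{\left(Z \right)} = 3 Z$ ($a{\left(Z \right)} = 3 \left(0 + Z\right) = 3 Z$)
$16 a{\left(t{\left(\left(-4 + 1\right) \left(3 - 2\right) \right)} \right)} = 16 \cdot 3 \left(\frac{1}{6} - \frac{\left(-4 + 1\right) \left(3 - 2\right)}{4}\right) = 16 \cdot 3 \left(\frac{1}{6} - \frac{\left(-3\right) 1}{4}\right) = 16 \cdot 3 \left(\frac{1}{6} - - \frac{3}{4}\right) = 16 \cdot 3 \left(\frac{1}{6} + \frac{3}{4}\right) = 16 \cdot 3 \cdot \frac{11}{12} = 16 \cdot \frac{11}{4} = 44$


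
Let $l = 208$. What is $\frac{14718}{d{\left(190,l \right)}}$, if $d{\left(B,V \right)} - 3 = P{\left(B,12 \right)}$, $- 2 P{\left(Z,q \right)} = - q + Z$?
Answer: $- \frac{7359}{43} \approx -171.14$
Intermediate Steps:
$P{\left(Z,q \right)} = \frac{q}{2} - \frac{Z}{2}$ ($P{\left(Z,q \right)} = - \frac{- q + Z}{2} = - \frac{Z - q}{2} = \frac{q}{2} - \frac{Z}{2}$)
$d{\left(B,V \right)} = 9 - \frac{B}{2}$ ($d{\left(B,V \right)} = 3 - \left(-6 + \frac{B}{2}\right) = 9 - \frac{B}{2}$)
$\frac{14718}{d{\left(190,l \right)}} = \frac{14718}{9 - 95} = \frac{14718}{-86} = 14718 \left(- \frac{1}{86}\right) = - \frac{7359}{43}$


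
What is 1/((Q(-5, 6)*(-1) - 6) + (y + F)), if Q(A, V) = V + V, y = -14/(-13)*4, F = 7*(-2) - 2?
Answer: -13/386 ≈ -0.033679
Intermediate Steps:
F = -16 (F = -14 - 2 = -16)
y = 56/13 (y = -14*(-1/13)*4 = (14/13)*4 = 56/13 ≈ 4.3077)
Q(A, V) = 2*V
1/((Q(-5, 6)*(-1) - 6) + (y + F)) = 1/(((2*6)*(-1) - 6) + (56/13 - 16)) = 1/((12*(-1) - 6) - 152/13) = 1/((-12 - 6) - 152/13) = 1/(-18 - 152/13) = 1/(-386/13) = -13/386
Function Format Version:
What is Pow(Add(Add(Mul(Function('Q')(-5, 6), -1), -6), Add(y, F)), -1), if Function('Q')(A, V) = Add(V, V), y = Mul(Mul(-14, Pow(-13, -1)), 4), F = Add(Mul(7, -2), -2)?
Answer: Rational(-13, 386) ≈ -0.033679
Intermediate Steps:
F = -16 (F = Add(-14, -2) = -16)
y = Rational(56, 13) (y = Mul(Mul(-14, Rational(-1, 13)), 4) = Mul(Rational(14, 13), 4) = Rational(56, 13) ≈ 4.3077)
Function('Q')(A, V) = Mul(2, V)
Pow(Add(Add(Mul(Function('Q')(-5, 6), -1), -6), Add(y, F)), -1) = Pow(Add(Add(Mul(Mul(2, 6), -1), -6), Add(Rational(56, 13), -16)), -1) = Pow(Add(Add(Mul(12, -1), -6), Rational(-152, 13)), -1) = Pow(Add(Add(-12, -6), Rational(-152, 13)), -1) = Pow(Add(-18, Rational(-152, 13)), -1) = Pow(Rational(-386, 13), -1) = Rational(-13, 386)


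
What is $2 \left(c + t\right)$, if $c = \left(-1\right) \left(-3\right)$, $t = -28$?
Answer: $-50$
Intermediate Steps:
$c = 3$
$2 \left(c + t\right) = 2 \left(3 - 28\right) = 2 \left(-25\right) = -50$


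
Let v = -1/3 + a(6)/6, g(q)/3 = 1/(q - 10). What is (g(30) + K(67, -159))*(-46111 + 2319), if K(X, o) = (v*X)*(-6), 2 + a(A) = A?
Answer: 29307796/5 ≈ 5.8616e+6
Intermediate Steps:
a(A) = -2 + A
g(q) = 3/(-10 + q) (g(q) = 3/(q - 10) = 3/(-10 + q))
v = ⅓ (v = -1/3 + (-2 + 6)/6 = -1*⅓ + 4*(⅙) = -⅓ + ⅔ = ⅓ ≈ 0.33333)
K(X, o) = -2*X (K(X, o) = (X/3)*(-6) = -2*X)
(g(30) + K(67, -159))*(-46111 + 2319) = (3/(-10 + 30) - 2*67)*(-46111 + 2319) = (3/20 - 134)*(-43792) = -2677/20*(-43792) = 29307796/5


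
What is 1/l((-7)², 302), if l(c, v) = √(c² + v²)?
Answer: √93605/93605 ≈ 0.0032685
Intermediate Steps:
1/l((-7)², 302) = 1/(√(((-7)²)² + 302²)) = 1/(√(49² + 91204)) = 1/(√(2401 + 91204)) = 1/(√93605) = √93605/93605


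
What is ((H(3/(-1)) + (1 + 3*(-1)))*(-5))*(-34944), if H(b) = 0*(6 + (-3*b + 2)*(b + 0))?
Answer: -349440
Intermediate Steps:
H(b) = 0 (H(b) = 0*(6 + (2 - 3*b)*b) = 0*(6 + b*(2 - 3*b)) = 0)
((H(3/(-1)) + (1 + 3*(-1)))*(-5))*(-34944) = ((0 + (1 + 3*(-1)))*(-5))*(-34944) = ((0 + (1 - 3))*(-5))*(-34944) = ((0 - 2)*(-5))*(-34944) = -2*(-5)*(-34944) = 10*(-34944) = -349440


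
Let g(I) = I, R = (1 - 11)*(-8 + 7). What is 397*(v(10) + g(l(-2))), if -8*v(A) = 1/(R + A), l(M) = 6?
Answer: 380723/160 ≈ 2379.5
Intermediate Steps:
R = 10 (R = -10*(-1) = 10)
v(A) = -1/(8*(10 + A))
397*(v(10) + g(l(-2))) = 397*(-1/(80 + 8*10) + 6) = 397*(-1/(80 + 80) + 6) = 397*(-1/160 + 6) = 397*(959/160) = 380723/160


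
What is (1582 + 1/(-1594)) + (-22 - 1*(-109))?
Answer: 2660385/1594 ≈ 1669.0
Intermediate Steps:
(1582 + 1/(-1594)) + (-22 - 1*(-109)) = (1582 - 1/1594) + (-22 + 109) = 2521707/1594 + 87 = 2660385/1594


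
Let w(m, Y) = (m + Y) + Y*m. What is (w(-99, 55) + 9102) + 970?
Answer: 4583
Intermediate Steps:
w(m, Y) = Y + m + Y*m (w(m, Y) = (Y + m) + Y*m = Y + m + Y*m)
(w(-99, 55) + 9102) + 970 = ((55 - 99 + 55*(-99)) + 9102) + 970 = ((55 - 99 - 5445) + 9102) + 970 = (-5489 + 9102) + 970 = 3613 + 970 = 4583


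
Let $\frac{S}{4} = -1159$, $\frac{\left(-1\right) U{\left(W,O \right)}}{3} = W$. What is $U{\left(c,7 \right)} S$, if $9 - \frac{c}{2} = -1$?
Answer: $278160$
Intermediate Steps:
$c = 20$ ($c = 18 - -2 = 18 + 2 = 20$)
$U{\left(W,O \right)} = - 3 W$
$S = -4636$ ($S = 4 \left(-1159\right) = -4636$)
$U{\left(c,7 \right)} S = \left(-3\right) 20 \left(-4636\right) = \left(-60\right) \left(-4636\right) = 278160$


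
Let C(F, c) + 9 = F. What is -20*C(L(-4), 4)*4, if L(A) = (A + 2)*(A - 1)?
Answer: -80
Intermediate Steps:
L(A) = (-1 + A)*(2 + A) (L(A) = (2 + A)*(-1 + A) = (-1 + A)*(2 + A))
C(F, c) = -9 + F
-20*C(L(-4), 4)*4 = -20*(-9 + (-2 - 4 + (-4)²))*4 = -20*(-9 + (-2 - 4 + 16))*4 = -20*(-9 + 10)*4 = -20*1*4 = -20*4 = -80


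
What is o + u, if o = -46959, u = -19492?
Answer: -66451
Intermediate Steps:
o + u = -46959 - 19492 = -66451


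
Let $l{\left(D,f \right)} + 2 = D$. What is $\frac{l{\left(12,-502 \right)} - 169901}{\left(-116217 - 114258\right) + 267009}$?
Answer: $- \frac{169891}{36534} \approx -4.6502$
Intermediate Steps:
$l{\left(D,f \right)} = -2 + D$
$\frac{l{\left(12,-502 \right)} - 169901}{\left(-116217 - 114258\right) + 267009} = \frac{\left(-2 + 12\right) - 169901}{\left(-116217 - 114258\right) + 267009} = \frac{10 - 169901}{\left(-116217 - 114258\right) + 267009} = - \frac{169891}{-230475 + 267009} = - \frac{169891}{36534}$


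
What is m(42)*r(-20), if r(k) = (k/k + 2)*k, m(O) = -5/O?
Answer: 50/7 ≈ 7.1429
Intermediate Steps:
r(k) = 3*k (r(k) = (1 + 2)*k = 3*k)
m(42)*r(-20) = (-5/42)*(3*(-20)) = -5*1/42*(-60) = -5/42*(-60) = 50/7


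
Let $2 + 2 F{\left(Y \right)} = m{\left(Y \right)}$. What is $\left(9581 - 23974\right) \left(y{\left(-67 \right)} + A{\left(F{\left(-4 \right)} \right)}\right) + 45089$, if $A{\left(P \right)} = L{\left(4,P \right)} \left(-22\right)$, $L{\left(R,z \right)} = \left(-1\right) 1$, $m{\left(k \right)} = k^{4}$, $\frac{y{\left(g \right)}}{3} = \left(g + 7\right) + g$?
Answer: $5212176$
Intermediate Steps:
$y{\left(g \right)} = 21 + 6 g$ ($y{\left(g \right)} = 3 \left(\left(g + 7\right) + g\right) = 3 \left(\left(7 + g\right) + g\right) = 3 \left(7 + 2 g\right) = 21 + 6 g$)
$F{\left(Y \right)} = -1 + \frac{Y^{4}}{2}$
$L{\left(R,z \right)} = -1$
$A{\left(P \right)} = 22$ ($A{\left(P \right)} = \left(-1\right) \left(-22\right) = 22$)
$\left(9581 - 23974\right) \left(y{\left(-67 \right)} + A{\left(F{\left(-4 \right)} \right)}\right) + 45089 = \left(9581 - 23974\right) \left(\left(21 + 6 \left(-67\right)\right) + 22\right) + 45089 = - 14393 \left(\left(21 - 402\right) + 22\right) + 45089 = - 14393 \left(-381 + 22\right) + 45089 = \left(-14393\right) \left(-359\right) + 45089 = 5167087 + 45089 = 5212176$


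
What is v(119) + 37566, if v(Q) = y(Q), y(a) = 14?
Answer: 37580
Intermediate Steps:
v(Q) = 14
v(119) + 37566 = 14 + 37566 = 37580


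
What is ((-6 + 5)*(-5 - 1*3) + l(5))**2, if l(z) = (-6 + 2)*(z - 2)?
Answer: 16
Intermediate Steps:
l(z) = 8 - 4*z (l(z) = -4*(-2 + z) = 8 - 4*z)
((-6 + 5)*(-5 - 1*3) + l(5))**2 = ((-6 + 5)*(-5 - 1*3) + (8 - 4*5))**2 = (-(-5 - 3) + (8 - 20))**2 = (-1*(-8) - 12)**2 = (8 - 12)**2 = (-4)**2 = 16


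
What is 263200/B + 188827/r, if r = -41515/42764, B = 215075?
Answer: -9924109892052/51021935 ≈ -1.9451e+5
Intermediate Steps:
r = -41515/42764 (r = -41515*1/42764 = -41515/42764 ≈ -0.97079)
263200/B + 188827/r = 263200/215075 + 188827/(-41515/42764) = 263200*(1/215075) + 188827*(-42764/41515) = 1504/1229 - 8074997828/41515 = -9924109892052/51021935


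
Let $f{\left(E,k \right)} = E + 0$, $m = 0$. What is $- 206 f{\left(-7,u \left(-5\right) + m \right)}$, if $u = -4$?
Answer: $1442$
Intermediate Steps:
$f{\left(E,k \right)} = E$
$- 206 f{\left(-7,u \left(-5\right) + m \right)} = \left(-206\right) \left(-7\right) = 1442$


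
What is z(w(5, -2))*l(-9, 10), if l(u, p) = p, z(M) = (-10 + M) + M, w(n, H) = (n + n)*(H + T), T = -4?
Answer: -1300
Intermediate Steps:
w(n, H) = 2*n*(-4 + H) (w(n, H) = (n + n)*(H - 4) = (2*n)*(-4 + H) = 2*n*(-4 + H))
z(M) = -10 + 2*M
z(w(5, -2))*l(-9, 10) = (-10 + 2*(2*5*(-4 - 2)))*10 = (-10 + 2*(2*5*(-6)))*10 = (-10 + 2*(-60))*10 = (-10 - 120)*10 = -130*10 = -1300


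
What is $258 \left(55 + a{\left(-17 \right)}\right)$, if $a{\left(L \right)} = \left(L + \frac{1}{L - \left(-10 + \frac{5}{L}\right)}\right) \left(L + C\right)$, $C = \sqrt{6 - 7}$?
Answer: $\frac{1698715}{19} - \frac{84065 i}{19} \approx 89406.0 - 4424.5 i$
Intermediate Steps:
$C = i$ ($C = \sqrt{-1} = i \approx 1.0 i$)
$a{\left(L \right)} = \left(i + L\right) \left(L + \frac{1}{10 + L - \frac{5}{L}}\right)$ ($a{\left(L \right)} = \left(L + \frac{1}{L - \left(-10 + \frac{5}{L}\right)}\right) \left(L + i\right) = \left(L + \frac{1}{L - \left(-10 + \frac{5}{L}\right)}\right) \left(i + L\right) = \left(L + \frac{1}{L + \left(10 - \frac{5}{L}\right)}\right) \left(i + L\right) = \left(L + \frac{1}{10 + L - \frac{5}{L}}\right) \left(i + L\right) = \left(i + L\right) \left(L + \frac{1}{10 + L - \frac{5}{L}}\right)$)
$258 \left(55 + a{\left(-17 \right)}\right) = 258 \left(55 - \frac{17 \left(\left(-17\right)^{3} - 4 i + \left(-17\right)^{2} \left(10 + i\right) + 2 \left(-17\right) \left(-2 + 5 i\right)\right)}{-5 + \left(-17\right)^{2} + 10 \left(-17\right)}\right) = 258 \left(55 - \frac{17 \left(-4913 - 4 i + 289 \left(10 + i\right) + \left(68 - 170 i\right)\right)}{-5 + 289 - 170}\right) = 258 \left(55 - \frac{17 \left(-4913 - 4 i + \left(2890 + 289 i\right) + \left(68 - 170 i\right)\right)}{114}\right) = 258 \left(55 - \frac{17 \left(-1955 + 115 i\right)}{114}\right) = 258 \left(55 + \left(\frac{33235}{114} - \frac{1955 i}{114}\right)\right) = 258 \left(\frac{39505}{114} - \frac{1955 i}{114}\right) = \frac{1698715}{19} - \frac{84065 i}{19}$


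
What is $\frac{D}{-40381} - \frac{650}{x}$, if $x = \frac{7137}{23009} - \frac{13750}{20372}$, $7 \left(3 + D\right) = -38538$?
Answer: $\frac{3914988054715217}{2196820931921} \approx 1782.1$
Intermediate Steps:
$D = - \frac{38559}{7}$ ($D = -3 + \frac{1}{7} \left(-38538\right) = -3 - \frac{38538}{7} = - \frac{38559}{7} \approx -5508.4$)
$x = - \frac{7771763}{21306334}$ ($x = 7137 \cdot \frac{1}{23009} - \frac{625}{926} = \frac{7137}{23009} - \frac{625}{926} = - \frac{7771763}{21306334} \approx -0.36476$)
$\frac{D}{-40381} - \frac{650}{x} = - \frac{38559}{7 \left(-40381\right)} - \frac{650}{- \frac{7771763}{21306334}} = \left(- \frac{38559}{7}\right) \left(- \frac{1}{40381}\right) - - \frac{13849117100}{7771763} = \frac{38559}{282667} + \frac{13849117100}{7771763} = \frac{3914988054715217}{2196820931921}$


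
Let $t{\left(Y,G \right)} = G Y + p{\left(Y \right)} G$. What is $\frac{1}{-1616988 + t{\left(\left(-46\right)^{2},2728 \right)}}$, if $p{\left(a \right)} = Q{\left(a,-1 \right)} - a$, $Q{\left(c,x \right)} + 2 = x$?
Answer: $- \frac{1}{1625172} \approx -6.1532 \cdot 10^{-7}$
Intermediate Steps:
$Q{\left(c,x \right)} = -2 + x$
$p{\left(a \right)} = -3 - a$ ($p{\left(a \right)} = \left(-2 - 1\right) - a = -3 - a$)
$t{\left(Y,G \right)} = G Y + G \left(-3 - Y\right)$ ($t{\left(Y,G \right)} = G Y + \left(-3 - Y\right) G = G Y + G \left(-3 - Y\right)$)
$\frac{1}{-1616988 + t{\left(\left(-46\right)^{2},2728 \right)}} = \frac{1}{-1616988 - 8184} = \frac{1}{-1625172} = - \frac{1}{1625172}$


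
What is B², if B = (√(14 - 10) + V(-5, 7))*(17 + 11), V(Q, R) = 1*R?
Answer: 63504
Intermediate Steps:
V(Q, R) = R
B = 252 (B = (√(14 - 10) + 7)*(17 + 11) = (√4 + 7)*28 = (2 + 7)*28 = 9*28 = 252)
B² = 252² = 63504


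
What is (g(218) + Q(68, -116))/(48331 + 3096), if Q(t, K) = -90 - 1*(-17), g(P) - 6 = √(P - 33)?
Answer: -67/51427 + √185/51427 ≈ -0.0010383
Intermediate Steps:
g(P) = 6 + √(-33 + P) (g(P) = 6 + √(P - 33) = 6 + √(-33 + P))
Q(t, K) = -73 (Q(t, K) = -90 + 17 = -73)
(g(218) + Q(68, -116))/(48331 + 3096) = ((6 + √(-33 + 218)) - 73)/(48331 + 3096) = ((6 + √185) - 73)/51427 = (-67 + √185)*(1/51427) = -67/51427 + √185/51427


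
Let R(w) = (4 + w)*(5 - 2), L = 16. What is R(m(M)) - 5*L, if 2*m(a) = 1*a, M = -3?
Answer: -145/2 ≈ -72.500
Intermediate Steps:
m(a) = a/2 (m(a) = (1*a)/2 = a/2)
R(w) = 12 + 3*w (R(w) = (4 + w)*3 = 12 + 3*w)
R(m(M)) - 5*L = (12 + 3*((1/2)*(-3))) - 5*16 = (12 + 3*(-3/2)) - 80 = (12 - 9/2) - 80 = 15/2 - 80 = -145/2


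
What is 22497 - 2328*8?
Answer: 3873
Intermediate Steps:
22497 - 2328*8 = 22497 - 18624 = 3873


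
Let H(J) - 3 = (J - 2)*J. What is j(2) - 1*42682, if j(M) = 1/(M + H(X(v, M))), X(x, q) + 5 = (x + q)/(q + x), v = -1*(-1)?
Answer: -1237777/29 ≈ -42682.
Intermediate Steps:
v = 1
X(x, q) = -4 (X(x, q) = -5 + (x + q)/(q + x) = -5 + (q + x)/(q + x) = -5 + 1 = -4)
H(J) = 3 + J*(-2 + J) (H(J) = 3 + (J - 2)*J = 3 + (-2 + J)*J = 3 + J*(-2 + J))
j(M) = 1/(27 + M) (j(M) = 1/(M + (3 + (-4)**2 - 2*(-4))) = 1/(M + (3 + 16 + 8)) = 1/(M + 27) = 1/(27 + M))
j(2) - 1*42682 = 1/(27 + 2) - 1*42682 = 1/29 - 42682 = -1237777/29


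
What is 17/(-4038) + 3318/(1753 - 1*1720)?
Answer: 4465841/44418 ≈ 100.54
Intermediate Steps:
17/(-4038) + 3318/(1753 - 1*1720) = 17*(-1/4038) + 3318/(1753 - 1720) = -17/4038 + 3318/33 = -17/4038 + 3318*(1/33) = -17/4038 + 1106/11 = 4465841/44418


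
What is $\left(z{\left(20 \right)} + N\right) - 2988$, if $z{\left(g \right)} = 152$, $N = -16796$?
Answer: $-19632$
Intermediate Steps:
$\left(z{\left(20 \right)} + N\right) - 2988 = \left(152 - 16796\right) - 2988 = -16644 - 2988 = -19632$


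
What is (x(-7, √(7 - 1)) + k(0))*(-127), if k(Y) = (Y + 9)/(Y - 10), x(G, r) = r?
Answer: 1143/10 - 127*√6 ≈ -196.79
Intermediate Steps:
k(Y) = (9 + Y)/(-10 + Y)
(x(-7, √(7 - 1)) + k(0))*(-127) = (√(7 - 1) + (9 + 0)/(-10 + 0))*(-127) = (√6 + 9/(-10))*(-127) = (√6 - ⅒*9)*(-127) = (√6 - 9/10)*(-127) = (-9/10 + √6)*(-127) = 1143/10 - 127*√6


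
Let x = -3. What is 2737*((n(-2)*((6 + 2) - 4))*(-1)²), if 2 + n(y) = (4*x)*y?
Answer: 240856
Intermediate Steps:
n(y) = -2 - 12*y (n(y) = -2 + (4*(-3))*y = -2 - 12*y)
2737*((n(-2)*((6 + 2) - 4))*(-1)²) = 2737*(((-2 - 12*(-2))*((6 + 2) - 4))*(-1)²) = 2737*(((-2 + 24)*(8 - 4))*1) = 2737*((22*4)*1) = 2737*(88*1) = 2737*88 = 240856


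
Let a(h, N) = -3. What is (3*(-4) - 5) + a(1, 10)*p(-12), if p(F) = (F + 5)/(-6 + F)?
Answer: -109/6 ≈ -18.167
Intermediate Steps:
p(F) = (5 + F)/(-6 + F)
(3*(-4) - 5) + a(1, 10)*p(-12) = (3*(-4) - 5) - 3*(5 - 12)/(-6 - 12) = (-12 - 5) - 3*(-7)/(-18) = -17 - (-1)*(-7)/6 = -17 - 3*7/18 = -17 - 7/6 = -109/6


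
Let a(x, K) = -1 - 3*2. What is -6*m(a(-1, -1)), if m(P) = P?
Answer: 42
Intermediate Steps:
a(x, K) = -7 (a(x, K) = -1 - 6 = -7)
-6*m(a(-1, -1)) = -6*(-7) = 42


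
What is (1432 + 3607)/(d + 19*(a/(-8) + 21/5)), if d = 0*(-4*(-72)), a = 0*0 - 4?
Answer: 50390/893 ≈ 56.428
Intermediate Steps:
a = -4 (a = 0 - 4 = -4)
d = 0 (d = 0*288 = 0)
(1432 + 3607)/(d + 19*(a/(-8) + 21/5)) = (1432 + 3607)/(0 + 19*(-4/(-8) + 21/5)) = 5039/(0 + 19*(-4*(-⅛) + 21*(⅕))) = 5039/(0 + 19*(½ + 21/5)) = 5039/(0 + 19*(47/10)) = 5039/(0 + 893/10) = 5039/(893/10) = 5039*(10/893) = 50390/893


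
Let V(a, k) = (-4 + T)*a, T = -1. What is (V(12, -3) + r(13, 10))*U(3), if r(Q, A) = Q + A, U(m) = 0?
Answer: 0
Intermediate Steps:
V(a, k) = -5*a (V(a, k) = (-4 - 1)*a = -5*a)
r(Q, A) = A + Q
(V(12, -3) + r(13, 10))*U(3) = (-5*12 + (10 + 13))*0 = (-60 + 23)*0 = -37*0 = 0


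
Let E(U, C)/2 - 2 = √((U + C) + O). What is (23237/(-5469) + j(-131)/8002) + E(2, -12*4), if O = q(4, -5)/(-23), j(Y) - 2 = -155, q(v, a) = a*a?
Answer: -11727479/43762938 + 38*I*√69/23 ≈ -0.26798 + 13.724*I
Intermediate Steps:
q(v, a) = a²
j(Y) = -153 (j(Y) = 2 - 155 = -153)
O = -25/23 (O = (-5)²/(-23) = 25*(-1/23) = -25/23 ≈ -1.0870)
E(U, C) = 4 + 2*√(-25/23 + C + U) (E(U, C) = 4 + 2*√((U + C) - 25/23) = 4 + 2*√((C + U) - 25/23) = 4 + 2*√(-25/23 + C + U))
(23237/(-5469) + j(-131)/8002) + E(2, -12*4) = (23237/(-5469) - 153/8002) + (4 + 2*√(-575 + 529*(-12*4) + 529*2)/23) = (23237*(-1/5469) - 153*1/8002) + (4 + 2*√(-575 + 529*(-48) + 1058)/23) = (-23237/5469 - 153/8002) + (4 + 2*√(-575 - 25392 + 1058)/23) = -186779231/43762938 + (4 + 2*√(-24909)/23) = -186779231/43762938 + (4 + 2*(19*I*√69)/23) = -186779231/43762938 + (4 + 38*I*√69/23) = -11727479/43762938 + 38*I*√69/23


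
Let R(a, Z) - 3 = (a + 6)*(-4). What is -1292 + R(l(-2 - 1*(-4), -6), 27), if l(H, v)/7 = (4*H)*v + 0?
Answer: 31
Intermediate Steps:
l(H, v) = 28*H*v (l(H, v) = 7*((4*H)*v + 0) = 7*(4*H*v + 0) = 7*(4*H*v) = 28*H*v)
R(a, Z) = -21 - 4*a (R(a, Z) = 3 + (a + 6)*(-4) = 3 + (6 + a)*(-4) = 3 + (-24 - 4*a) = -21 - 4*a)
-1292 + R(l(-2 - 1*(-4), -6), 27) = -1292 + (-21 - 112*(-2 - 1*(-4))*(-6)) = -1292 + (-21 - 112*(-2 + 4)*(-6)) = -1292 + (-21 - 112*2*(-6)) = -1292 + (-21 - 4*(-336)) = -1292 + (-21 + 1344) = -1292 + 1323 = 31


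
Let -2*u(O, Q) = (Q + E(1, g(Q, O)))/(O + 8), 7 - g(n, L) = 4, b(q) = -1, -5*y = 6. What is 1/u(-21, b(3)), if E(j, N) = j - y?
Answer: 65/3 ≈ 21.667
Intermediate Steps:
y = -6/5 (y = -⅕*6 = -6/5 ≈ -1.2000)
g(n, L) = 3 (g(n, L) = 7 - 1*4 = 7 - 4 = 3)
E(j, N) = 6/5 + j (E(j, N) = j - 1*(-6/5) = j + 6/5 = 6/5 + j)
u(O, Q) = -(11/5 + Q)/(2*(8 + O)) (u(O, Q) = -(Q + (6/5 + 1))/(2*(O + 8)) = -(Q + 11/5)/(2*(8 + O)) = -(11/5 + Q)/(2*(8 + O)))
1/u(-21, b(3)) = 1/((-11 - 5*(-1))/(10*(8 - 21))) = 1/((⅒)*(-11 + 5)/(-13)) = 1/((⅒)*(-1/13)*(-6)) = 1/(3/65) = 65/3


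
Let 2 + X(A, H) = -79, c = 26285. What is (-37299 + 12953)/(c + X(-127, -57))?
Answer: -12173/13102 ≈ -0.92909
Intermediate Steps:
X(A, H) = -81 (X(A, H) = -2 - 79 = -81)
(-37299 + 12953)/(c + X(-127, -57)) = (-37299 + 12953)/(26285 - 81) = -24346/26204 = -24346*1/26204 = -12173/13102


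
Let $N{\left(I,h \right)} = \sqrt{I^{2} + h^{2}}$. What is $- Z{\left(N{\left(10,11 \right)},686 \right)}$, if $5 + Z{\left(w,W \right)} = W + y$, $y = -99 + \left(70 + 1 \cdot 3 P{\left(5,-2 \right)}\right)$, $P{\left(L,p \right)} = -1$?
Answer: $-649$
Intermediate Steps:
$y = -32$ ($y = -99 + \left(70 + 1 \cdot 3 \left(-1\right)\right) = -99 + \left(70 + 3 \left(-1\right)\right) = -99 + \left(70 - 3\right) = -99 + 67 = -32$)
$Z{\left(w,W \right)} = -37 + W$ ($Z{\left(w,W \right)} = -5 + \left(W - 32\right) = -5 + \left(-32 + W\right) = -37 + W$)
$- Z{\left(N{\left(10,11 \right)},686 \right)} = - (-37 + 686) = \left(-1\right) 649 = -649$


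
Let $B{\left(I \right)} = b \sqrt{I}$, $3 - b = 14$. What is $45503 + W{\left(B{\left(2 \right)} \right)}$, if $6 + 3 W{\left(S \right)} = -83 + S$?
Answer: $\frac{136420}{3} - \frac{11 \sqrt{2}}{3} \approx 45468.0$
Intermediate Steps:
$b = -11$ ($b = 3 - 14 = -11$)
$B{\left(I \right)} = - 11 \sqrt{I}$
$W{\left(S \right)} = - \frac{89}{3} + \frac{S}{3}$ ($W{\left(S \right)} = -2 + \frac{-83 + S}{3} = -2 + \left(- \frac{83}{3} + \frac{S}{3}\right) = - \frac{89}{3} + \frac{S}{3}$)
$45503 + W{\left(B{\left(2 \right)} \right)} = 45503 - \left(\frac{89}{3} - \frac{\left(-11\right) \sqrt{2}}{3}\right) = 45503 - \left(\frac{89}{3} + \frac{11 \sqrt{2}}{3}\right) = \frac{136420}{3} - \frac{11 \sqrt{2}}{3}$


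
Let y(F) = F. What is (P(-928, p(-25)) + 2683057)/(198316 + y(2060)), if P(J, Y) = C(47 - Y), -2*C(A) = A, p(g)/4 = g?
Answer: 5365967/400752 ≈ 13.390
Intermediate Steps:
p(g) = 4*g
C(A) = -A/2
P(J, Y) = -47/2 + Y/2 (P(J, Y) = -(47 - Y)/2 = -47/2 + Y/2)
(P(-928, p(-25)) + 2683057)/(198316 + y(2060)) = ((-47/2 + (4*(-25))/2) + 2683057)/(198316 + 2060) = ((-47/2 + (½)*(-100)) + 2683057)/200376 = ((-47/2 - 50) + 2683057)*(1/200376) = (-147/2 + 2683057)*(1/200376) = (5365967/2)*(1/200376) = 5365967/400752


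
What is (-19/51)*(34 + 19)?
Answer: -1007/51 ≈ -19.745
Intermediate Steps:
(-19/51)*(34 + 19) = -19*1/51*53 = -19/51*53 = -1007/51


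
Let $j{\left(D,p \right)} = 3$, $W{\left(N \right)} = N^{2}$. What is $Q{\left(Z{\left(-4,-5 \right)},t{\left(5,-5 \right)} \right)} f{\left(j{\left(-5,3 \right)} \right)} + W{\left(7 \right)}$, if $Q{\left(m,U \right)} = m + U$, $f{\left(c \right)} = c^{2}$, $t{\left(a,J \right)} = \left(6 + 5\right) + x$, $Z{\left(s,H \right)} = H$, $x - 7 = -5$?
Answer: $121$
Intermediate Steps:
$x = 2$ ($x = 7 - 5 = 2$)
$t{\left(a,J \right)} = 13$ ($t{\left(a,J \right)} = \left(6 + 5\right) + 2 = 11 + 2 = 13$)
$Q{\left(m,U \right)} = U + m$
$Q{\left(Z{\left(-4,-5 \right)},t{\left(5,-5 \right)} \right)} f{\left(j{\left(-5,3 \right)} \right)} + W{\left(7 \right)} = \left(13 - 5\right) 3^{2} + 7^{2} = 8 \cdot 9 + 49 = 72 + 49 = 121$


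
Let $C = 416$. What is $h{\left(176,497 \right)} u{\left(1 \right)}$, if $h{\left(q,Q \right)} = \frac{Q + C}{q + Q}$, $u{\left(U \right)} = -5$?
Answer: $- \frac{4565}{673} \approx -6.7831$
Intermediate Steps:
$h{\left(q,Q \right)} = \frac{416 + Q}{Q + q}$ ($h{\left(q,Q \right)} = \frac{Q + 416}{q + Q} = \frac{416 + Q}{Q + q}$)
$h{\left(176,497 \right)} u{\left(1 \right)} = \frac{416 + 497}{497 + 176} \left(-5\right) = \frac{1}{673} \cdot 913 \left(-5\right) = \frac{913}{673} \left(-5\right) = - \frac{4565}{673}$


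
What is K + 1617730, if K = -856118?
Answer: 761612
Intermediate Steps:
K + 1617730 = -856118 + 1617730 = 761612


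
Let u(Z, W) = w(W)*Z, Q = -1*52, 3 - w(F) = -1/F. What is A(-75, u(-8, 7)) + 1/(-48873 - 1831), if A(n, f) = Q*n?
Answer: 197745599/50704 ≈ 3900.0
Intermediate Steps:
w(F) = 3 + 1/F (w(F) = 3 - (-1)/F = 3 + 1/F)
Q = -52
u(Z, W) = Z*(3 + 1/W) (u(Z, W) = (3 + 1/W)*Z = Z*(3 + 1/W))
A(n, f) = -52*n
A(-75, u(-8, 7)) + 1/(-48873 - 1831) = -52*(-75) + 1/(-48873 - 1831) = 3900 + 1/(-50704) = 3900 - 1/50704 = 197745599/50704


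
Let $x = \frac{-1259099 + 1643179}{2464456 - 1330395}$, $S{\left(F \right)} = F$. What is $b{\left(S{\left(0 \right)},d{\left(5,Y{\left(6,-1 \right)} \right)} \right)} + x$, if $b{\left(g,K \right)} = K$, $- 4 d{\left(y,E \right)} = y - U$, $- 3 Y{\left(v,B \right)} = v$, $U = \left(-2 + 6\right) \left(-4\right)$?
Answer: $- \frac{22278961}{4536244} \approx -4.9113$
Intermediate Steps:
$U = -16$ ($U = 4 \left(-4\right) = -16$)
$Y{\left(v,B \right)} = - \frac{v}{3}$
$d{\left(y,E \right)} = -4 - \frac{y}{4}$ ($d{\left(y,E \right)} = - \frac{y - -16}{4} = - \frac{y + 16}{4} = - \frac{16 + y}{4} = -4 - \frac{y}{4}$)
$x = \frac{384080}{1134061} \approx 0.33868$
$b{\left(S{\left(0 \right)},d{\left(5,Y{\left(6,-1 \right)} \right)} \right)} + x = \left(-4 - \frac{5}{4}\right) + \frac{384080}{1134061} = - \frac{21}{4} + \frac{384080}{1134061} = - \frac{22278961}{4536244}$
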